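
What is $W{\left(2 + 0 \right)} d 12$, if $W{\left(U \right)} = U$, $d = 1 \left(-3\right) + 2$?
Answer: $-24$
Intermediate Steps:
$d = -1$ ($d = -3 + 2 = -1$)
$W{\left(2 + 0 \right)} d 12 = \left(2 + 0\right) \left(-1\right) 12 = 2 \left(-1\right) 12 = \left(-2\right) 12 = -24$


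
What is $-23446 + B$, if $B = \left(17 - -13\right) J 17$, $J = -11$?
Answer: $-29056$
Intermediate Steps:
$B = -5610$ ($B = \left(17 - -13\right) \left(-11\right) 17 = \left(17 + 13\right) \left(-11\right) 17 = 30 \left(-11\right) 17 = \left(-330\right) 17 = -5610$)
$-23446 + B = -23446 - 5610 = -29056$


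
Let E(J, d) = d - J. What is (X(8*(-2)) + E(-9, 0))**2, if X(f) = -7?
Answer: 4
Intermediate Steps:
(X(8*(-2)) + E(-9, 0))**2 = (-7 + (0 - 1*(-9)))**2 = (-7 + (0 + 9))**2 = (-7 + 9)**2 = 2**2 = 4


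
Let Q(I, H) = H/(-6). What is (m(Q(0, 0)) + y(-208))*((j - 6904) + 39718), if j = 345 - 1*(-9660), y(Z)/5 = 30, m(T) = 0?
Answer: 6422850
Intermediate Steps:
Q(I, H) = -H/6 (Q(I, H) = H*(-⅙) = -H/6)
y(Z) = 150 (y(Z) = 5*30 = 150)
j = 10005 (j = 345 + 9660 = 10005)
(m(Q(0, 0)) + y(-208))*((j - 6904) + 39718) = (0 + 150)*((10005 - 6904) + 39718) = 150*(3101 + 39718) = 150*42819 = 6422850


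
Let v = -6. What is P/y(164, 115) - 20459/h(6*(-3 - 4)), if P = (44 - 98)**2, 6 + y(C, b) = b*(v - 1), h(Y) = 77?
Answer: -16816781/62447 ≈ -269.30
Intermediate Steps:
y(C, b) = -6 - 7*b (y(C, b) = -6 + b*(-6 - 1) = -6 + b*(-7) = -6 - 7*b)
P = 2916 (P = (-54)**2 = 2916)
P/y(164, 115) - 20459/h(6*(-3 - 4)) = 2916/(-6 - 7*115) - 20459/77 = 2916/(-6 - 805) - 20459*1/77 = 2916/(-811) - 20459/77 = 2916*(-1/811) - 20459/77 = -2916/811 - 20459/77 = -16816781/62447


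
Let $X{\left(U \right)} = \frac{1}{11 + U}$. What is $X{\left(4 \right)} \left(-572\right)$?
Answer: $- \frac{572}{15} \approx -38.133$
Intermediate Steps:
$X{\left(4 \right)} \left(-572\right) = \frac{1}{11 + 4} \left(-572\right) = \frac{1}{15} \left(-572\right) = - \frac{572}{15}$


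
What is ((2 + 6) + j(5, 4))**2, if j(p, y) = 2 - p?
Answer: 25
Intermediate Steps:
((2 + 6) + j(5, 4))**2 = ((2 + 6) + (2 - 1*5))**2 = (8 + (2 - 5))**2 = (8 - 3)**2 = 5**2 = 25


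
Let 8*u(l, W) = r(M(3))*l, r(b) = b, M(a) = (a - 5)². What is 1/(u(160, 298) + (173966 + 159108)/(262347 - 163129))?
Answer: 7087/590751 ≈ 0.011997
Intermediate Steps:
M(a) = (-5 + a)²
u(l, W) = l/2 (u(l, W) = ((-5 + 3)²*l)/8 = ((-2)²*l)/8 = (4*l)/8 = l/2)
1/(u(160, 298) + (173966 + 159108)/(262347 - 163129)) = 1/((½)*160 + (173966 + 159108)/(262347 - 163129)) = 1/(80 + 333074/99218) = 1/(80 + 333074*(1/99218)) = 1/(80 + 23791/7087) = 1/(590751/7087) = 7087/590751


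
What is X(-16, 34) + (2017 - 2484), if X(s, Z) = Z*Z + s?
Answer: 673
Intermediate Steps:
X(s, Z) = s + Z² (X(s, Z) = Z² + s = s + Z²)
X(-16, 34) + (2017 - 2484) = (-16 + 34²) + (2017 - 2484) = (-16 + 1156) - 467 = 1140 - 467 = 673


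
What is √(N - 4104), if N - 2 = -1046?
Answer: 6*I*√143 ≈ 71.75*I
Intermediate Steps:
N = -1044 (N = 2 - 1046 = -1044)
√(N - 4104) = √(-1044 - 4104) = √(-5148) = 6*I*√143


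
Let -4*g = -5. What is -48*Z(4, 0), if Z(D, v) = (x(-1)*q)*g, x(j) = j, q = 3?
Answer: 180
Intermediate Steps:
g = 5/4 (g = -¼*(-5) = 5/4 ≈ 1.2500)
Z(D, v) = -15/4 (Z(D, v) = -1*3*(5/4) = -3*5/4 = -15/4)
-48*Z(4, 0) = -48*(-15/4) = 180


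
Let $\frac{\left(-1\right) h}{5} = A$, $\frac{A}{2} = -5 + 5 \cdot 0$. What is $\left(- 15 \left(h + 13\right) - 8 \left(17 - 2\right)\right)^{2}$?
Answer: $1134225$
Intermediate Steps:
$A = -10$ ($A = 2 \left(-5 + 5 \cdot 0\right) = 2 \left(-5 + 0\right) = 2 \left(-5\right) = -10$)
$h = 50$ ($h = \left(-5\right) \left(-10\right) = 50$)
$\left(- 15 \left(h + 13\right) - 8 \left(17 - 2\right)\right)^{2} = \left(- 15 \left(50 + 13\right) - 8 \left(17 - 2\right)\right)^{2} = \left(\left(-15\right) 63 - 120\right)^{2} = \left(-945 - 120\right)^{2} = \left(-1065\right)^{2} = 1134225$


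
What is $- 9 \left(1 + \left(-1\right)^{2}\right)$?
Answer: $-18$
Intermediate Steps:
$- 9 \left(1 + \left(-1\right)^{2}\right) = - 9 \left(1 + 1\right) = \left(-9\right) 2 = -18$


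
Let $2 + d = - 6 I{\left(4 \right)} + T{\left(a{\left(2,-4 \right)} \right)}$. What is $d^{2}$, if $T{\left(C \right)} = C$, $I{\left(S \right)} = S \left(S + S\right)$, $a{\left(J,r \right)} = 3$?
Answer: $36481$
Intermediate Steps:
$I{\left(S \right)} = 2 S^{2}$ ($I{\left(S \right)} = S 2 S = 2 S^{2}$)
$d = -191$ ($d = -2 + \left(- 6 \cdot 2 \cdot 4^{2} + 3\right) = -2 + \left(- 6 \cdot 2 \cdot 16 + 3\right) = -2 + \left(\left(-6\right) 32 + 3\right) = -2 + \left(-192 + 3\right) = -2 - 189 = -191$)
$d^{2} = \left(-191\right)^{2} = 36481$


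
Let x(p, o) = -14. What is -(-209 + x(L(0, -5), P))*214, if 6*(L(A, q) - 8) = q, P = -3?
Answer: 47722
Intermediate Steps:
L(A, q) = 8 + q/6
-(-209 + x(L(0, -5), P))*214 = -(-209 - 14)*214 = -(-223)*214 = -1*(-47722) = 47722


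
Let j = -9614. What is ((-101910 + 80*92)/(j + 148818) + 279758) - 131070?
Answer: 10348934901/69602 ≈ 1.4869e+5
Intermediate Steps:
((-101910 + 80*92)/(j + 148818) + 279758) - 131070 = ((-101910 + 80*92)/(-9614 + 148818) + 279758) - 131070 = ((-101910 + 7360)/139204 + 279758) - 131070 = (-94550*1/139204 + 279758) - 131070 = (-47275/69602 + 279758) - 131070 = 19471669041/69602 - 131070 = 10348934901/69602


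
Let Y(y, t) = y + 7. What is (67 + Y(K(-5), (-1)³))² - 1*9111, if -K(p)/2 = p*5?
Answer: 6265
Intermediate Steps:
K(p) = -10*p (K(p) = -2*p*5 = -10*p)
Y(y, t) = 7 + y
(67 + Y(K(-5), (-1)³))² - 1*9111 = (67 + (7 - 10*(-5)))² - 1*9111 = (67 + (7 + 50))² - 9111 = (67 + 57)² - 9111 = 124² - 9111 = 15376 - 9111 = 6265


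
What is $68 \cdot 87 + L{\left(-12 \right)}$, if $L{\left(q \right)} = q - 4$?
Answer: $5900$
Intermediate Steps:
$L{\left(q \right)} = -4 + q$ ($L{\left(q \right)} = q - 4 = -4 + q$)
$68 \cdot 87 + L{\left(-12 \right)} = 68 \cdot 87 - 16 = 5916 - 16 = 5900$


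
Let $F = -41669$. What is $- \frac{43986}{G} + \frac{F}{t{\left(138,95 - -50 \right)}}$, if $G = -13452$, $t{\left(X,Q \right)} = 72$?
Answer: $- \frac{46447033}{80712} \approx -575.47$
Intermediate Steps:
$- \frac{43986}{G} + \frac{F}{t{\left(138,95 - -50 \right)}} = - \frac{43986}{-13452} - \frac{41669}{72} = \left(-43986\right) \left(- \frac{1}{13452}\right) - \frac{41669}{72} = \frac{7331}{2242} - \frac{41669}{72} = - \frac{46447033}{80712}$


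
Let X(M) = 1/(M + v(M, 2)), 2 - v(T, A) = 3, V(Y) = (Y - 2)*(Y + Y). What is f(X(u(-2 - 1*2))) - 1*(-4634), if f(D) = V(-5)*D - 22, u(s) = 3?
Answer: 4647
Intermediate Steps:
V(Y) = 2*Y*(-2 + Y) (V(Y) = (-2 + Y)*(2*Y) = 2*Y*(-2 + Y))
v(T, A) = -1 (v(T, A) = 2 - 1*3 = 2 - 3 = -1)
X(M) = 1/(-1 + M) (X(M) = 1/(M - 1) = 1/(-1 + M))
f(D) = -22 + 70*D (f(D) = (2*(-5)*(-2 - 5))*D - 22 = (2*(-5)*(-7))*D - 22 = 70*D - 22 = -22 + 70*D)
f(X(u(-2 - 1*2))) - 1*(-4634) = (-22 + 70/(-1 + 3)) - 1*(-4634) = (-22 + 70/2) + 4634 = (-22 + 70*(1/2)) + 4634 = (-22 + 35) + 4634 = 13 + 4634 = 4647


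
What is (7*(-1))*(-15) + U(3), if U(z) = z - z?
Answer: 105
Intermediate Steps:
U(z) = 0
(7*(-1))*(-15) + U(3) = (7*(-1))*(-15) + 0 = -7*(-15) + 0 = 105 + 0 = 105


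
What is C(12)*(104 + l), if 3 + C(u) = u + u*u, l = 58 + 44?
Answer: 31518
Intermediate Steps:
l = 102
C(u) = -3 + u + u**2 (C(u) = -3 + (u + u*u) = -3 + (u + u**2) = -3 + u + u**2)
C(12)*(104 + l) = (-3 + 12 + 12**2)*(104 + 102) = (-3 + 12 + 144)*206 = 153*206 = 31518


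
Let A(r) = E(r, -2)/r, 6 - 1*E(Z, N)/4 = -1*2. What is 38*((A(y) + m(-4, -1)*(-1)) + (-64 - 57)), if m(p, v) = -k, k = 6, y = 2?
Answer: -3762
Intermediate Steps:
E(Z, N) = 32 (E(Z, N) = 24 - (-4)*2 = 24 - 4*(-2) = 24 + 8 = 32)
m(p, v) = -6 (m(p, v) = -1*6 = -6)
A(r) = 32/r
38*((A(y) + m(-4, -1)*(-1)) + (-64 - 57)) = 38*((32/2 - 6*(-1)) + (-64 - 57)) = 38*((32*(½) + 6) - 121) = 38*((16 + 6) - 121) = 38*(22 - 121) = 38*(-99) = -3762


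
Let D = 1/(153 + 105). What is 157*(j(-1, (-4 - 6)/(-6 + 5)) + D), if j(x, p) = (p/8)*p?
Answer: 253241/129 ≈ 1963.1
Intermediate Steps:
D = 1/258 ≈ 0.0038760
j(x, p) = p²/8 (j(x, p) = (p*(⅛))*p = (p/8)*p = p²/8)
157*(j(-1, (-4 - 6)/(-6 + 5)) + D) = 157*(((-4 - 6)/(-6 + 5))²/8 + 1/258) = 157*((-10/(-1))²/8 + 1/258) = 157*((-10*(-1))²/8 + 1/258) = 157*((⅛)*10² + 1/258) = 157*((⅛)*100 + 1/258) = 157*(25/2 + 1/258) = 157*(1613/129) = 253241/129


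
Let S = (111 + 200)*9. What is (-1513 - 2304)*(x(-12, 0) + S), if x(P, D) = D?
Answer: -10683783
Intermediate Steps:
S = 2799 (S = 311*9 = 2799)
(-1513 - 2304)*(x(-12, 0) + S) = (-1513 - 2304)*(0 + 2799) = -3817*2799 = -10683783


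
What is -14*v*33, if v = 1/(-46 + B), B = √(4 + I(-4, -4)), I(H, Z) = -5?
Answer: 21252/2117 + 462*I/2117 ≈ 10.039 + 0.21823*I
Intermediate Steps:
B = I (B = √(4 - 5) = √(-1) = I ≈ 1.0*I)
v = (-46 - I)/2117 (v = 1/(-46 + I) = (-46 - I)/2117 ≈ -0.021729 - 0.00047237*I)
-14*v*33 = -14*(-46/2117 - I/2117)*33 = (644/2117 + 14*I/2117)*33 = 21252/2117 + 462*I/2117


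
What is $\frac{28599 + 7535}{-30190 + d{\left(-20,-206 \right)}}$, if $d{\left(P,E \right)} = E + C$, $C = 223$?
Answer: $- \frac{36134}{30173} \approx -1.1976$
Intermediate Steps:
$d{\left(P,E \right)} = 223 + E$ ($d{\left(P,E \right)} = E + 223 = 223 + E$)
$\frac{28599 + 7535}{-30190 + d{\left(-20,-206 \right)}} = \frac{28599 + 7535}{-30190 + \left(223 - 206\right)} = \frac{36134}{-30190 + 17} = \frac{36134}{-30173} = 36134 \left(- \frac{1}{30173}\right) = - \frac{36134}{30173}$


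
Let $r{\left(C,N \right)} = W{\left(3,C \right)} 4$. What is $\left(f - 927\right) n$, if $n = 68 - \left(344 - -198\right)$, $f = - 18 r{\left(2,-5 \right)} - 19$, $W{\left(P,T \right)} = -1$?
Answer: $414276$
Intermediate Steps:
$r{\left(C,N \right)} = -4$ ($r{\left(C,N \right)} = \left(-1\right) 4 = -4$)
$f = 53$ ($f = \left(-18\right) \left(-4\right) - 19 = 72 - 19 = 53$)
$n = -474$ ($n = 68 - 542 = -474$)
$\left(f - 927\right) n = \left(53 - 927\right) \left(-474\right) = \left(-874\right) \left(-474\right) = 414276$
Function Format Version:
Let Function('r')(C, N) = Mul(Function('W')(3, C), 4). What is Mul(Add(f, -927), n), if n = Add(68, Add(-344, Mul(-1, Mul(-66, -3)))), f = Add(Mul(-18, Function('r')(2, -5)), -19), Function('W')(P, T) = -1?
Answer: 414276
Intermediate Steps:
Function('r')(C, N) = -4 (Function('r')(C, N) = Mul(-1, 4) = -4)
f = 53 (f = Add(Mul(-18, -4), -19) = Add(72, -19) = 53)
n = -474 (n = Add(68, Add(-344, Mul(-1, 198))) = Add(68, Add(-344, -198)) = Add(68, -542) = -474)
Mul(Add(f, -927), n) = Mul(Add(53, -927), -474) = Mul(-874, -474) = 414276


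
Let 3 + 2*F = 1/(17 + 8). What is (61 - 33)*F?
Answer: -1036/25 ≈ -41.440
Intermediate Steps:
F = -37/25 (F = -3/2 + 1/(2*(17 + 8)) = -3/2 + (1/2)/25 = -3/2 + (1/2)*(1/25) = -3/2 + 1/50 = -37/25 ≈ -1.4800)
(61 - 33)*F = (61 - 33)*(-37/25) = 28*(-37/25) = -1036/25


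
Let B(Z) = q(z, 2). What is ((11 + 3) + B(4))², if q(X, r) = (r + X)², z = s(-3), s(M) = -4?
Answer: 324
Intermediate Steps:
z = -4
q(X, r) = (X + r)²
B(Z) = 4 (B(Z) = (-4 + 2)² = (-2)² = 4)
((11 + 3) + B(4))² = ((11 + 3) + 4)² = (14 + 4)² = 18² = 324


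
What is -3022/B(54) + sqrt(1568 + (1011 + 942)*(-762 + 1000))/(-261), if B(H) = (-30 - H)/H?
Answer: 13599/7 - 7*sqrt(9518)/261 ≈ 1940.1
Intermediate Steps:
B(H) = (-30 - H)/H
-3022/B(54) + sqrt(1568 + (1011 + 942)*(-762 + 1000))/(-261) = -3022*54/(-30 - 1*54) + sqrt(1568 + (1011 + 942)*(-762 + 1000))/(-261) = -3022*54/(-30 - 54) + sqrt(1568 + 1953*238)*(-1/261) = -3022/((1/54)*(-84)) + sqrt(1568 + 464814)*(-1/261) = -3022/(-14/9) + sqrt(466382)*(-1/261) = -3022*(-9/14) + (7*sqrt(9518))*(-1/261) = 13599/7 - 7*sqrt(9518)/261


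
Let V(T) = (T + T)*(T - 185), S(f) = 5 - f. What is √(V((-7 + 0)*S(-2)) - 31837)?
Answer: I*√8905 ≈ 94.366*I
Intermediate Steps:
V(T) = 2*T*(-185 + T) (V(T) = (2*T)*(-185 + T) = 2*T*(-185 + T))
√(V((-7 + 0)*S(-2)) - 31837) = √(2*((-7 + 0)*(5 - 1*(-2)))*(-185 + (-7 + 0)*(5 - 1*(-2))) - 31837) = √(2*(-7*(5 + 2))*(-185 - 7*(5 + 2)) - 31837) = √(2*(-7*7)*(-185 - 7*7) - 31837) = √(2*(-49)*(-185 - 49) - 31837) = √(2*(-49)*(-234) - 31837) = √(22932 - 31837) = √(-8905) = I*√8905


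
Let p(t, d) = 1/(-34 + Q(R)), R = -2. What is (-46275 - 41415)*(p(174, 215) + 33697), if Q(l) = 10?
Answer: -11819545105/4 ≈ -2.9549e+9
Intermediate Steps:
p(t, d) = -1/24 (p(t, d) = 1/(-34 + 10) = 1/(-24) = -1/24)
(-46275 - 41415)*(p(174, 215) + 33697) = (-46275 - 41415)*(-1/24 + 33697) = -87690*808727/24 = -11819545105/4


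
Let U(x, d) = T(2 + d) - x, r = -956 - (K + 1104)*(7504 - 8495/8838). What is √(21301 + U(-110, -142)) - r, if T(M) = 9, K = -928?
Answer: 5839667980/4419 + 6*√595 ≈ 1.3216e+6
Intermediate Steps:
r = -5839667980/4419 (r = -956 - (-928 + 1104)*(7504 - 8495/8838) = -956 - 176*(7504 - 8495*1/8838) = -956 - 176*(7504 - 8495/8838) = -956 - 176*66311857/8838 = -956 - 1*5835443416/4419 = -956 - 5835443416/4419 = -5839667980/4419 ≈ -1.3215e+6)
U(x, d) = 9 - x
√(21301 + U(-110, -142)) - r = √(21301 + (9 - 1*(-110))) - 1*(-5839667980/4419) = √(21301 + (9 + 110)) + 5839667980/4419 = √(21301 + 119) + 5839667980/4419 = √21420 + 5839667980/4419 = 6*√595 + 5839667980/4419 = 5839667980/4419 + 6*√595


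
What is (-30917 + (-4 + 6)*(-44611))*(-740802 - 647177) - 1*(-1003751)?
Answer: 166751412832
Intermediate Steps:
(-30917 + (-4 + 6)*(-44611))*(-740802 - 647177) - 1*(-1003751) = (-30917 + 2*(-44611))*(-1387979) + 1003751 = (-30917 - 89222)*(-1387979) + 1003751 = -120139*(-1387979) + 1003751 = 166750409081 + 1003751 = 166751412832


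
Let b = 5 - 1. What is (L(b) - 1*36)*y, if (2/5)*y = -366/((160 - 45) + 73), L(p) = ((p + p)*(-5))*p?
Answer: 44835/47 ≈ 953.94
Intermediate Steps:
b = 4
L(p) = -10*p**2 (L(p) = ((2*p)*(-5))*p = (-10*p)*p = -10*p**2)
y = -915/188 (y = 5*(-366/((160 - 45) + 73))/2 = 5*(-366/(115 + 73))/2 = 5*(-366/188)/2 = 5*(-366*1/188)/2 = (5/2)*(-183/94) = -915/188 ≈ -4.8670)
(L(b) - 1*36)*y = (-10*4**2 - 1*36)*(-915/188) = (-10*16 - 36)*(-915/188) = (-160 - 36)*(-915/188) = -196*(-915/188) = 44835/47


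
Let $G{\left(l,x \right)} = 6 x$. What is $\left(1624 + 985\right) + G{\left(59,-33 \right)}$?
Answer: $2411$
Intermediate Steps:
$\left(1624 + 985\right) + G{\left(59,-33 \right)} = \left(1624 + 985\right) + 6 \left(-33\right) = 2609 - 198 = 2411$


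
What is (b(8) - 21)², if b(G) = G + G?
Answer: 25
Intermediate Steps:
b(G) = 2*G
(b(8) - 21)² = (2*8 - 21)² = (16 - 21)² = (-5)² = 25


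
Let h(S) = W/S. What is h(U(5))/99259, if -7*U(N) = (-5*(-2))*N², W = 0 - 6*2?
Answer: 42/12407375 ≈ 3.3851e-6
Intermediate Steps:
W = -12 (W = 0 - 12 = -12)
U(N) = -10*N²/7 (U(N) = -(-5*(-2))*N²/7 = -10*N²/7)
h(S) = -12/S
h(U(5))/99259 = -12/((-10/7*5²))/99259 = -12/((-10/7*25))*(1/99259) = -12/(-250/7)*(1/99259) = -12*(-7/250)*(1/99259) = (42/125)*(1/99259) = 42/12407375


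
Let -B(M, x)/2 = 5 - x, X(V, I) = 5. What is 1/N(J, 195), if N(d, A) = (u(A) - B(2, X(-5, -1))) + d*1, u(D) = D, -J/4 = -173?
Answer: 1/887 ≈ 0.0011274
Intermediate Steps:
J = 692 (J = -4*(-173) = 692)
B(M, x) = -10 + 2*x (B(M, x) = -2*(5 - x) = -10 + 2*x)
N(d, A) = A + d (N(d, A) = (A - (-10 + 2*5)) + d*1 = (A - (-10 + 10)) + d = (A - 1*0) + d = (A + 0) + d = A + d)
1/N(J, 195) = 1/(195 + 692) = 1/887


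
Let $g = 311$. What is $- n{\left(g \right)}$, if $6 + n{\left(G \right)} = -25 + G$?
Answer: $-280$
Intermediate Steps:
$n{\left(G \right)} = -31 + G$ ($n{\left(G \right)} = -6 + \left(-25 + G\right) = -31 + G$)
$- n{\left(g \right)} = - (-31 + 311) = \left(-1\right) 280 = -280$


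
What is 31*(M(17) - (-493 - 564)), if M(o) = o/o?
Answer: 32798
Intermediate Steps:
M(o) = 1
31*(M(17) - (-493 - 564)) = 31*(1 - (-493 - 564)) = 31*(1 - 1*(-1057)) = 31*(1 + 1057) = 31*1058 = 32798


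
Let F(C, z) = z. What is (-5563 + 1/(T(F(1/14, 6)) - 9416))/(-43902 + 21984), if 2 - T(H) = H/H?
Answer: 26187823/103178985 ≈ 0.25381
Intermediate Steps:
T(H) = 1 (T(H) = 2 - H/H = 2 - 1*1 = 2 - 1 = 1)
(-5563 + 1/(T(F(1/14, 6)) - 9416))/(-43902 + 21984) = (-5563 + 1/(1 - 9416))/(-43902 + 21984) = (-5563 + 1/(-9415))/(-21918) = (-5563 - 1/9415)*(-1/21918) = -52375646/9415*(-1/21918) = 26187823/103178985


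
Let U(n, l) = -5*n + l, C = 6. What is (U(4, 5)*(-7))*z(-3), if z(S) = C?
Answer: 630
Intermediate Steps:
z(S) = 6
U(n, l) = l - 5*n
(U(4, 5)*(-7))*z(-3) = ((5 - 5*4)*(-7))*6 = ((5 - 20)*(-7))*6 = -15*(-7)*6 = 105*6 = 630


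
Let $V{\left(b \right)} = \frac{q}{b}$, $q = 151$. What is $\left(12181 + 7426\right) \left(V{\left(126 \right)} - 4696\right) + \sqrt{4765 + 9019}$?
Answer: $- \frac{1656917545}{18} + 2 \sqrt{3446} \approx -9.2051 \cdot 10^{7}$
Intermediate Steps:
$V{\left(b \right)} = \frac{151}{b}$
$\left(12181 + 7426\right) \left(V{\left(126 \right)} - 4696\right) + \sqrt{4765 + 9019} = \left(12181 + 7426\right) \left(\frac{151}{126} - 4696\right) + \sqrt{4765 + 9019} = 19607 \left(151 \cdot \frac{1}{126} - 4696\right) + \sqrt{13784} = 19607 \left(\frac{151}{126} - 4696\right) + 2 \sqrt{3446} = 19607 \left(- \frac{591545}{126}\right) + 2 \sqrt{3446} = - \frac{1656917545}{18} + 2 \sqrt{3446}$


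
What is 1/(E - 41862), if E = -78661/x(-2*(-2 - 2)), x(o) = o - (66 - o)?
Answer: -50/2014439 ≈ -2.4821e-5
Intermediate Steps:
x(o) = -66 + 2*o (x(o) = o + (-66 + o) = -66 + 2*o)
E = 78661/50 (E = -78661/(-66 + 2*(-2*(-2 - 2))) = -78661/(-66 + 2*(-2*(-4))) = -78661/(-66 + 2*8) = -78661/(-66 + 16) = -78661/(-50) = -78661*(-1/50) = 78661/50 ≈ 1573.2)
1/(E - 41862) = 1/(78661/50 - 41862) = 1/(-2014439/50) = -50/2014439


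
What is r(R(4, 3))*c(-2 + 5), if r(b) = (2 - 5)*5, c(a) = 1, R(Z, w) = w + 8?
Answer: -15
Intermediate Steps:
R(Z, w) = 8 + w
r(b) = -15 (r(b) = -3*5 = -15)
r(R(4, 3))*c(-2 + 5) = -15*1 = -15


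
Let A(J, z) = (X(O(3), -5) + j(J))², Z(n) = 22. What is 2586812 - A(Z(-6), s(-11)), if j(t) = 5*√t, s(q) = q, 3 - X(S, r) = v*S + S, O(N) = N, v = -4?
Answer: 2586118 - 120*√22 ≈ 2.5856e+6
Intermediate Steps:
X(S, r) = 3 + 3*S (X(S, r) = 3 - (-4*S + S) = 3 - (-3)*S = 3 + 3*S)
A(J, z) = (12 + 5*√J)² (A(J, z) = ((3 + 3*3) + 5*√J)² = ((3 + 9) + 5*√J)² = (12 + 5*√J)²)
2586812 - A(Z(-6), s(-11)) = 2586812 - (12 + 5*√22)²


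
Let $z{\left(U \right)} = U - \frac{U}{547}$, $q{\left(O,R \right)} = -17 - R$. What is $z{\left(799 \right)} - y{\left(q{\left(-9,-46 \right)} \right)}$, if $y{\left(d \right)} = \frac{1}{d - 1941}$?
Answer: $\frac{834118195}{1045864} \approx 797.54$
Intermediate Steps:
$y{\left(d \right)} = \frac{1}{-1941 + d}$
$z{\left(U \right)} = \frac{546 U}{547}$ ($z{\left(U \right)} = U - U \frac{1}{547} = U - \frac{U}{547} = \frac{546 U}{547}$)
$z{\left(799 \right)} - y{\left(q{\left(-9,-46 \right)} \right)} = \frac{546}{547} \cdot 799 - \frac{1}{-1941 - -29} = \frac{436254}{547} - \frac{1}{-1941 + \left(-17 + 46\right)} = \frac{436254}{547} - \frac{1}{-1941 + 29} = \frac{436254}{547} - \frac{1}{-1912} = \frac{436254}{547} - - \frac{1}{1912} = \frac{436254}{547} + \frac{1}{1912} = \frac{834118195}{1045864}$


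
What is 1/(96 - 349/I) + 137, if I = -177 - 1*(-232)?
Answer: 675602/4931 ≈ 137.01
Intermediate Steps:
I = 55 (I = -177 + 232 = 55)
1/(96 - 349/I) + 137 = 1/(96 - 349/55) + 137 = 1/(4931/55) + 137 = 55/4931 + 137 = 675602/4931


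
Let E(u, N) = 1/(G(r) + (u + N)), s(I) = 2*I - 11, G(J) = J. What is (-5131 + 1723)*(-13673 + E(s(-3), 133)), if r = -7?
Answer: 5079133248/109 ≈ 4.6598e+7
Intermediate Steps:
s(I) = -11 + 2*I
E(u, N) = 1/(-7 + N + u) (E(u, N) = 1/(-7 + (u + N)) = 1/(-7 + (N + u)) = 1/(-7 + N + u))
(-5131 + 1723)*(-13673 + E(s(-3), 133)) = (-5131 + 1723)*(-13673 + 1/(-7 + 133 + (-11 + 2*(-3)))) = -3408*(-13673 + 1/(-7 + 133 + (-11 - 6))) = -3408*(-13673 + 1/(-7 + 133 - 17)) = -3408*(-13673 + 1/109) = -3408*(-1490356/109) = 5079133248/109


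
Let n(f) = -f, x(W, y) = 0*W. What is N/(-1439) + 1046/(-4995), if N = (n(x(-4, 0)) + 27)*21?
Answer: -4337359/7187805 ≈ -0.60343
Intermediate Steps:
x(W, y) = 0
N = 567 (N = (-1*0 + 27)*21 = (0 + 27)*21 = 27*21 = 567)
N/(-1439) + 1046/(-4995) = 567/(-1439) + 1046/(-4995) = 567*(-1/1439) + 1046*(-1/4995) = -567/1439 - 1046/4995 = -4337359/7187805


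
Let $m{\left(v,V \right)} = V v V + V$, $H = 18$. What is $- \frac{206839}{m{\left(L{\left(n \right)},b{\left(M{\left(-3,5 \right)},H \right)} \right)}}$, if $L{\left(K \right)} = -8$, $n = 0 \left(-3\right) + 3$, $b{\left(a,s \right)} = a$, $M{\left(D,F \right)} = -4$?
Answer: $\frac{206839}{132} \approx 1567.0$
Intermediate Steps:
$n = 3$ ($n = 0 + 3 = 3$)
$m{\left(v,V \right)} = V + v V^{2}$ ($m{\left(v,V \right)} = v V^{2} + V = V + v V^{2}$)
$- \frac{206839}{m{\left(L{\left(n \right)},b{\left(M{\left(-3,5 \right)},H \right)} \right)}} = - \frac{206839}{\left(-4\right) \left(1 - -32\right)} = - \frac{206839}{\left(-4\right) \left(1 + 32\right)} = - \frac{206839}{\left(-4\right) 33} = - \frac{206839}{-132} = \left(-206839\right) \left(- \frac{1}{132}\right) = \frac{206839}{132}$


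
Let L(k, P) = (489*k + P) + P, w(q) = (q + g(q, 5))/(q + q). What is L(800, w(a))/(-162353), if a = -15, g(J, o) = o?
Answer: -1173602/487059 ≈ -2.4096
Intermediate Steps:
w(q) = (5 + q)/(2*q) (w(q) = (q + 5)/(q + q) = (5 + q)/((2*q)) = (5 + q)*(1/(2*q)) = (5 + q)/(2*q))
L(k, P) = 2*P + 489*k (L(k, P) = (P + 489*k) + P = 2*P + 489*k)
L(800, w(a))/(-162353) = (2*((½)*(5 - 15)/(-15)) + 489*800)/(-162353) = (2*((½)*(-1/15)*(-10)) + 391200)*(-1/162353) = (2*(⅓) + 391200)*(-1/162353) = (⅔ + 391200)*(-1/162353) = (1173602/3)*(-1/162353) = -1173602/487059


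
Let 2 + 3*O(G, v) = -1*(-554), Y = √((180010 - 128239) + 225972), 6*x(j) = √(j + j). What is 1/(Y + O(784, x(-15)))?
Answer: -184/243887 + √277743/243887 ≈ 0.0014064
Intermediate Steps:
x(j) = √2*√j/6 (x(j) = √(j + j)/6 = √(2*j)/6 = (√2*√j)/6 = √2*√j/6)
Y = √277743 (Y = √(51771 + 225972) = √277743 ≈ 527.01)
O(G, v) = 184 (O(G, v) = -⅔ + (-1*(-554))/3 = -⅔ + (⅓)*554 = -⅔ + 554/3 = 184)
1/(Y + O(784, x(-15))) = 1/(√277743 + 184) = 1/(184 + √277743)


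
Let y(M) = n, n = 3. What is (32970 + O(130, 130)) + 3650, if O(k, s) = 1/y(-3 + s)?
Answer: 109861/3 ≈ 36620.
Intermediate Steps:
y(M) = 3
O(k, s) = ⅓ (O(k, s) = 1/3 = ⅓)
(32970 + O(130, 130)) + 3650 = (32970 + ⅓) + 3650 = 98911/3 + 3650 = 109861/3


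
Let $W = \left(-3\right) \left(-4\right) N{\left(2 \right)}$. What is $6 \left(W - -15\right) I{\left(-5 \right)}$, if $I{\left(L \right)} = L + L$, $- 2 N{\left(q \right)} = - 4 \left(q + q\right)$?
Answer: $-6660$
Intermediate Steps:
$N{\left(q \right)} = 4 q$ ($N{\left(q \right)} = - \frac{\left(-4\right) \left(q + q\right)}{2} = - \frac{\left(-4\right) 2 q}{2} = - \frac{\left(-8\right) q}{2} = 4 q$)
$W = 96$ ($W = \left(-3\right) \left(-4\right) 4 \cdot 2 = 12 \cdot 8 = 96$)
$I{\left(L \right)} = 2 L$
$6 \left(W - -15\right) I{\left(-5 \right)} = 6 \left(96 - -15\right) 2 \left(-5\right) = 6 \left(96 + 15\right) \left(-10\right) = 6 \cdot 111 \left(-10\right) = 666 \left(-10\right) = -6660$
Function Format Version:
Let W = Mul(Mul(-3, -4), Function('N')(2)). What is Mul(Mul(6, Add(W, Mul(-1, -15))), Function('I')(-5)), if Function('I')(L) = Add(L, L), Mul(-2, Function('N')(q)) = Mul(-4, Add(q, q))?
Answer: -6660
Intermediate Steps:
Function('N')(q) = Mul(4, q) (Function('N')(q) = Mul(Rational(-1, 2), Mul(-4, Add(q, q))) = Mul(Rational(-1, 2), Mul(-4, Mul(2, q))) = Mul(Rational(-1, 2), Mul(-8, q)) = Mul(4, q))
W = 96 (W = Mul(Mul(-3, -4), Mul(4, 2)) = Mul(12, 8) = 96)
Function('I')(L) = Mul(2, L)
Mul(Mul(6, Add(W, Mul(-1, -15))), Function('I')(-5)) = Mul(Mul(6, Add(96, Mul(-1, -15))), Mul(2, -5)) = Mul(Mul(6, Add(96, 15)), -10) = Mul(Mul(6, 111), -10) = Mul(666, -10) = -6660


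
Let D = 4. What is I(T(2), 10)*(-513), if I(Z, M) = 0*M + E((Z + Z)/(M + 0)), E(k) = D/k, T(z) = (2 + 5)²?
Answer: -10260/49 ≈ -209.39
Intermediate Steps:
T(z) = 49 (T(z) = 7² = 49)
E(k) = 4/k
I(Z, M) = 2*M/Z (I(Z, M) = 0*M + 4/(((Z + Z)/(M + 0))) = 0 + 4/(((2*Z)/M)) = 0 + 4/((2*Z/M)) = 0 + 4*(M/(2*Z)) = 0 + 2*M/Z = 2*M/Z)
I(T(2), 10)*(-513) = (2*10/49)*(-513) = (2*10*(1/49))*(-513) = (20/49)*(-513) = -10260/49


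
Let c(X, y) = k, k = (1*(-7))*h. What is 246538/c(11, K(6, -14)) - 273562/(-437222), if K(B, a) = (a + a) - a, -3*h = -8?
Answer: -80840048209/6121108 ≈ -13207.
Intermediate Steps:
h = 8/3 (h = -1/3*(-8) = 8/3 ≈ 2.6667)
K(B, a) = a (K(B, a) = 2*a - a = a)
k = -56/3 (k = (1*(-7))*(8/3) = -7*8/3 = -56/3 ≈ -18.667)
c(X, y) = -56/3
246538/c(11, K(6, -14)) - 273562/(-437222) = 246538/(-56/3) - 273562/(-437222) = 246538*(-3/56) - 273562*(-1/437222) = -369807/28 + 136781/218611 = -80840048209/6121108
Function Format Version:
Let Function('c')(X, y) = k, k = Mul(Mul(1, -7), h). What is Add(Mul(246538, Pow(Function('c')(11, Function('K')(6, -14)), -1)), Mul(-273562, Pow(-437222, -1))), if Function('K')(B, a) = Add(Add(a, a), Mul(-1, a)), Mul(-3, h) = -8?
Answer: Rational(-80840048209, 6121108) ≈ -13207.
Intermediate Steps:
h = Rational(8, 3) (h = Mul(Rational(-1, 3), -8) = Rational(8, 3) ≈ 2.6667)
Function('K')(B, a) = a (Function('K')(B, a) = Add(Mul(2, a), Mul(-1, a)) = a)
k = Rational(-56, 3) (k = Mul(Mul(1, -7), Rational(8, 3)) = Mul(-7, Rational(8, 3)) = Rational(-56, 3) ≈ -18.667)
Function('c')(X, y) = Rational(-56, 3)
Add(Mul(246538, Pow(Function('c')(11, Function('K')(6, -14)), -1)), Mul(-273562, Pow(-437222, -1))) = Add(Mul(246538, Pow(Rational(-56, 3), -1)), Mul(-273562, Pow(-437222, -1))) = Add(Mul(246538, Rational(-3, 56)), Mul(-273562, Rational(-1, 437222))) = Add(Rational(-369807, 28), Rational(136781, 218611)) = Rational(-80840048209, 6121108)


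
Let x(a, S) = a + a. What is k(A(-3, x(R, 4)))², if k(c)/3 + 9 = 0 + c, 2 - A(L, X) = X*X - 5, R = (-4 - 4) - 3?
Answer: 2125764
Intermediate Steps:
R = -11 (R = -8 - 3 = -11)
x(a, S) = 2*a
A(L, X) = 7 - X² (A(L, X) = 2 - (X*X - 5) = 2 - (X² - 5) = 2 - (-5 + X²) = 2 + (5 - X²) = 7 - X²)
k(c) = -27 + 3*c (k(c) = -27 + 3*(0 + c) = -27 + 3*c)
k(A(-3, x(R, 4)))² = (-27 + 3*(7 - (2*(-11))²))² = (-27 + 3*(7 - 1*(-22)²))² = (-27 + 3*(7 - 1*484))² = (-27 + 3*(7 - 484))² = (-27 + 3*(-477))² = (-27 - 1431)² = (-1458)² = 2125764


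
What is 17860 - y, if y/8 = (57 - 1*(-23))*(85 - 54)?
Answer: -1980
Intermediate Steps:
y = 19840 (y = 8*((57 - 1*(-23))*(85 - 54)) = 8*((57 + 23)*31) = 8*(80*31) = 8*2480 = 19840)
17860 - y = 17860 - 1*19840 = 17860 - 19840 = -1980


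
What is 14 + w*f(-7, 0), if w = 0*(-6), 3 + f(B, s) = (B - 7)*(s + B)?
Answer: 14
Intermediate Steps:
f(B, s) = -3 + (-7 + B)*(B + s) (f(B, s) = -3 + (B - 7)*(s + B) = -3 + (-7 + B)*(B + s))
w = 0
14 + w*f(-7, 0) = 14 + 0*(-3 + (-7)**2 - 7*(-7) - 7*0 - 7*0) = 14 + 0*(-3 + 49 + 49 + 0 + 0) = 14 + 0*95 = 14 + 0 = 14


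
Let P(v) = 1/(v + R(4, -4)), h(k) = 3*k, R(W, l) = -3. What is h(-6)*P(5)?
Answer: -9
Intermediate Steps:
P(v) = 1/(-3 + v) (P(v) = 1/(v - 3) = 1/(-3 + v))
h(-6)*P(5) = (3*(-6))/(-3 + 5) = -18/2 = -18*1/2 = -9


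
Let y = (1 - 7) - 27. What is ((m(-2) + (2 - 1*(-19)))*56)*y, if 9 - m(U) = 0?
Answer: -55440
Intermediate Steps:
m(U) = 9 (m(U) = 9 - 1*0 = 9 + 0 = 9)
y = -33 (y = -6 - 27 = -33)
((m(-2) + (2 - 1*(-19)))*56)*y = ((9 + (2 - 1*(-19)))*56)*(-33) = ((9 + (2 + 19))*56)*(-33) = ((9 + 21)*56)*(-33) = (30*56)*(-33) = 1680*(-33) = -55440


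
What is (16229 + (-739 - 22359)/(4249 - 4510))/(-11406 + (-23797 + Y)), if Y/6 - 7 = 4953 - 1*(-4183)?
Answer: 4258867/5129955 ≈ 0.83020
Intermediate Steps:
Y = 54858 (Y = 42 + 6*(4953 - 1*(-4183)) = 42 + 6*(4953 + 4183) = 42 + 6*9136 = 42 + 54816 = 54858)
(16229 + (-739 - 22359)/(4249 - 4510))/(-11406 + (-23797 + Y)) = (16229 + (-739 - 22359)/(4249 - 4510))/(-11406 + (-23797 + 54858)) = (16229 - 23098/(-261))/(-11406 + 31061) = (16229 - 23098*(-1/261))/19655 = (16229 + 23098/261)*(1/19655) = (4258867/261)*(1/19655) = 4258867/5129955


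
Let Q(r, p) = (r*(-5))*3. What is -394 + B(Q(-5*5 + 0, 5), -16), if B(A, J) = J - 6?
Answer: -416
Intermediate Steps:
Q(r, p) = -15*r (Q(r, p) = -5*r*3 = -15*r)
B(A, J) = -6 + J
-394 + B(Q(-5*5 + 0, 5), -16) = -394 + (-6 - 16) = -394 - 22 = -416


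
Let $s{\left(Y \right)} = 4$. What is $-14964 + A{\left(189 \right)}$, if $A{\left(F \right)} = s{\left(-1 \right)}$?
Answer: $-14960$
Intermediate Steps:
$A{\left(F \right)} = 4$
$-14964 + A{\left(189 \right)} = -14964 + 4 = -14960$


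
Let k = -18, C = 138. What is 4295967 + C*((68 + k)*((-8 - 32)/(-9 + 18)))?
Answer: 12795901/3 ≈ 4.2653e+6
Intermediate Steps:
4295967 + C*((68 + k)*((-8 - 32)/(-9 + 18))) = 4295967 + 138*((68 - 18)*((-8 - 32)/(-9 + 18))) = 4295967 + 138*(50*(-40/9)) = 4295967 + 138*(-2000/9) = 4295967 - 92000/3 = 12795901/3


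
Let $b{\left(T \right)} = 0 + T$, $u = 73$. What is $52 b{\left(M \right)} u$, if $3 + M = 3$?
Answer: $0$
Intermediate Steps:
$M = 0$ ($M = -3 + 3 = 0$)
$b{\left(T \right)} = T$
$52 b{\left(M \right)} u = 52 \cdot 0 \cdot 73 = 0 \cdot 73 = 0$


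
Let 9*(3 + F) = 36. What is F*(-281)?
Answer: -281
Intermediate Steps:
F = 1 (F = -3 + (⅑)*36 = -3 + 4 = 1)
F*(-281) = 1*(-281) = -281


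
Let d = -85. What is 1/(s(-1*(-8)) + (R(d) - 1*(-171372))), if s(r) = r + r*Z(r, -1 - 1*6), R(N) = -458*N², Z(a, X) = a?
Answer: -1/3137606 ≈ -3.1871e-7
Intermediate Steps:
s(r) = r + r² (s(r) = r + r*r = r + r²)
1/(s(-1*(-8)) + (R(d) - 1*(-171372))) = 1/((-1*(-8))*(1 - 1*(-8)) + (-458*(-85)² - 1*(-171372))) = 1/(8*(1 + 8) + (-458*7225 + 171372)) = 1/(8*9 + (-3309050 + 171372)) = 1/(72 - 3137678) = 1/(-3137606) = -1/3137606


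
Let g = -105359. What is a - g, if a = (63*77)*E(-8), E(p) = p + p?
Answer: 27743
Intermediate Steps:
E(p) = 2*p
a = -77616 (a = (63*77)*(2*(-8)) = 4851*(-16) = -77616)
a - g = -77616 - 1*(-105359) = -77616 + 105359 = 27743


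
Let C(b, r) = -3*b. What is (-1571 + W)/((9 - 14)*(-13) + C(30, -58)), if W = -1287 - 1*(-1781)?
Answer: 1077/25 ≈ 43.080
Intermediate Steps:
W = 494 (W = -1287 + 1781 = 494)
(-1571 + W)/((9 - 14)*(-13) + C(30, -58)) = (-1571 + 494)/((9 - 14)*(-13) - 3*30) = -1077/(-5*(-13) - 90) = -1077/(65 - 90) = -1077/(-25) = -1077*(-1/25) = 1077/25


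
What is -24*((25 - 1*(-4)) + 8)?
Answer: -888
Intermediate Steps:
-24*((25 - 1*(-4)) + 8) = -24*((25 + 4) + 8) = -24*(29 + 8) = -24*37 = -888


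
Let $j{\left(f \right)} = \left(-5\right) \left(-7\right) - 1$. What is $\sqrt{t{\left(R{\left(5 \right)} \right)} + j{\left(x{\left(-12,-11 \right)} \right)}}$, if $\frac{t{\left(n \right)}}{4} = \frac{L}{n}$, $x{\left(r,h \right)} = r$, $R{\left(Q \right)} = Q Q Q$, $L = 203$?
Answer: $\frac{\sqrt{25310}}{25} \approx 6.3636$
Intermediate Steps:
$R{\left(Q \right)} = Q^{3}$ ($R{\left(Q \right)} = Q^{2} Q = Q^{3}$)
$j{\left(f \right)} = 34$ ($j{\left(f \right)} = 35 - 1 = 34$)
$t{\left(n \right)} = \frac{812}{n}$ ($t{\left(n \right)} = 4 \frac{203}{n} = \frac{812}{n}$)
$\sqrt{t{\left(R{\left(5 \right)} \right)} + j{\left(x{\left(-12,-11 \right)} \right)}} = \sqrt{\frac{812}{5^{3}} + 34} = \sqrt{\frac{812}{125} + 34} = \sqrt{\frac{5062}{125}} = \frac{\sqrt{25310}}{25}$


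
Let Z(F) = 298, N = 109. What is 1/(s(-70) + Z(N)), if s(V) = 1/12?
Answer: 12/3577 ≈ 0.0033548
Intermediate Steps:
s(V) = 1/12
1/(s(-70) + Z(N)) = 1/(1/12 + 298) = 1/(3577/12) = 12/3577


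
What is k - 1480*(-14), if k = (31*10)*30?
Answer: 30020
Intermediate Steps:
k = 9300 (k = 310*30 = 9300)
k - 1480*(-14) = 9300 - 1480*(-14) = 9300 + 20720 = 30020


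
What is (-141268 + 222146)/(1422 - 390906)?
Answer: -40439/194742 ≈ -0.20765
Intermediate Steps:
(-141268 + 222146)/(1422 - 390906) = 80878/(-389484) = 80878*(-1/389484) = -40439/194742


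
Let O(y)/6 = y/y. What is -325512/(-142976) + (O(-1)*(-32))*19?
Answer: -65156367/17872 ≈ -3645.7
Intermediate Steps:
O(y) = 6 (O(y) = 6*(y/y) = 6*1 = 6)
-325512/(-142976) + (O(-1)*(-32))*19 = -325512/(-142976) + (6*(-32))*19 = -325512*(-1/142976) - 192*19 = 40689/17872 - 3648 = -65156367/17872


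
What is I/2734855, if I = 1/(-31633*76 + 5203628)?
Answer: 1/7656281269600 ≈ 1.3061e-13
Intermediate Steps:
I = 1/2799520 (I = 1/(-2404108 + 5203628) = 1/2799520 ≈ 3.5720e-7)
I/2734855 = (1/2799520)/2734855 = (1/2799520)*(1/2734855) = 1/7656281269600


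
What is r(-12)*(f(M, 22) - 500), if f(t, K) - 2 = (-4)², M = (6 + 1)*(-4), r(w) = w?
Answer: 5784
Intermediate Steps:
M = -28 (M = 7*(-4) = -28)
f(t, K) = 18 (f(t, K) = 2 + (-4)² = 2 + 16 = 18)
r(-12)*(f(M, 22) - 500) = -12*(18 - 500) = -12*(-482) = 5784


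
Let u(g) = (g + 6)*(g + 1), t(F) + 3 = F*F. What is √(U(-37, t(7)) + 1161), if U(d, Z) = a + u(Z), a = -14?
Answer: 3*√399 ≈ 59.925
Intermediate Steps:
t(F) = -3 + F² (t(F) = -3 + F*F = -3 + F²)
u(g) = (1 + g)*(6 + g) (u(g) = (6 + g)*(1 + g) = (1 + g)*(6 + g))
U(d, Z) = -8 + Z² + 7*Z (U(d, Z) = -14 + (6 + Z² + 7*Z) = -8 + Z² + 7*Z)
√(U(-37, t(7)) + 1161) = √((-8 + (-3 + 7²)² + 7*(-3 + 7²)) + 1161) = √((-8 + (-3 + 49)² + 7*(-3 + 49)) + 1161) = √((-8 + 46² + 7*46) + 1161) = √((-8 + 2116 + 322) + 1161) = √(2430 + 1161) = √3591 = 3*√399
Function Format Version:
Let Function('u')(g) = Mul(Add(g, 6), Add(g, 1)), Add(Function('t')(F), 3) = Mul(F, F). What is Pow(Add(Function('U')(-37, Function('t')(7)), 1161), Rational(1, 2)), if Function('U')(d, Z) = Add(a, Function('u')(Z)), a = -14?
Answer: Mul(3, Pow(399, Rational(1, 2))) ≈ 59.925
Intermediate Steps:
Function('t')(F) = Add(-3, Pow(F, 2)) (Function('t')(F) = Add(-3, Mul(F, F)) = Add(-3, Pow(F, 2)))
Function('u')(g) = Mul(Add(1, g), Add(6, g)) (Function('u')(g) = Mul(Add(6, g), Add(1, g)) = Mul(Add(1, g), Add(6, g)))
Function('U')(d, Z) = Add(-8, Pow(Z, 2), Mul(7, Z)) (Function('U')(d, Z) = Add(-14, Add(6, Pow(Z, 2), Mul(7, Z))) = Add(-8, Pow(Z, 2), Mul(7, Z)))
Pow(Add(Function('U')(-37, Function('t')(7)), 1161), Rational(1, 2)) = Pow(Add(Add(-8, Pow(Add(-3, Pow(7, 2)), 2), Mul(7, Add(-3, Pow(7, 2)))), 1161), Rational(1, 2)) = Pow(Add(Add(-8, Pow(Add(-3, 49), 2), Mul(7, Add(-3, 49))), 1161), Rational(1, 2)) = Pow(Add(Add(-8, Pow(46, 2), Mul(7, 46)), 1161), Rational(1, 2)) = Pow(Add(Add(-8, 2116, 322), 1161), Rational(1, 2)) = Pow(Add(2430, 1161), Rational(1, 2)) = Pow(3591, Rational(1, 2)) = Mul(3, Pow(399, Rational(1, 2)))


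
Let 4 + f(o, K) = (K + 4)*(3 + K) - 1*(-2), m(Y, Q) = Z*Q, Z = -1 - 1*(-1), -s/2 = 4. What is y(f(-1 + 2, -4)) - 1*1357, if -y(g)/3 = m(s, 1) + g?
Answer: -1351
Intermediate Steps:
s = -8 (s = -2*4 = -8)
Z = 0 (Z = -1 + 1 = 0)
m(Y, Q) = 0 (m(Y, Q) = 0*Q = 0)
f(o, K) = -2 + (3 + K)*(4 + K) (f(o, K) = -4 + ((K + 4)*(3 + K) - 1*(-2)) = -4 + ((4 + K)*(3 + K) + 2) = -4 + ((3 + K)*(4 + K) + 2) = -4 + (2 + (3 + K)*(4 + K)) = -2 + (3 + K)*(4 + K))
y(g) = -3*g (y(g) = -3*(0 + g) = -3*g)
y(f(-1 + 2, -4)) - 1*1357 = -3*(10 + (-4)² + 7*(-4)) - 1*1357 = -3*(10 + 16 - 28) - 1357 = -3*(-2) - 1357 = 6 - 1357 = -1351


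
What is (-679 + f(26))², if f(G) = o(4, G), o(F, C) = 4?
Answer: 455625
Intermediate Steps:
f(G) = 4
(-679 + f(26))² = (-679 + 4)² = (-675)² = 455625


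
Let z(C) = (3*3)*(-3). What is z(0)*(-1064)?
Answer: 28728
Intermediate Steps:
z(C) = -27 (z(C) = 9*(-3) = -27)
z(0)*(-1064) = -27*(-1064) = 28728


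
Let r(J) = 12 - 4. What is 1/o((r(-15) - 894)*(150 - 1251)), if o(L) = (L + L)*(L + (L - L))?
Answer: 1/1903145872392 ≈ 5.2545e-13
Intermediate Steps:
r(J) = 8
o(L) = 2*L² (o(L) = (2*L)*(L + 0) = (2*L)*L = 2*L²)
1/o((r(-15) - 894)*(150 - 1251)) = 1/(2*((8 - 894)*(150 - 1251))²) = 1/(2*(-886*(-1101))²) = 1/(2*975486²) = 1/(2*951572936196) = 1/1903145872392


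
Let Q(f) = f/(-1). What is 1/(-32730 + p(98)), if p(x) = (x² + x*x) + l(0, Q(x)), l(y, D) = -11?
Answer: -1/13533 ≈ -7.3893e-5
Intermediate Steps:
Q(f) = -f (Q(f) = f*(-1) = -f)
p(x) = -11 + 2*x² (p(x) = (x² + x*x) - 11 = (x² + x²) - 11 = 2*x² - 11 = -11 + 2*x²)
1/(-32730 + p(98)) = 1/(-32730 + (-11 + 2*98²)) = 1/(-32730 + (-11 + 2*9604)) = 1/(-32730 + (-11 + 19208)) = 1/(-32730 + 19197) = 1/(-13533) = -1/13533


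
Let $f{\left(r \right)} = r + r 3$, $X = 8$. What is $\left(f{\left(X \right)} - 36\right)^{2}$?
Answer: $16$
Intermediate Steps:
$f{\left(r \right)} = 4 r$ ($f{\left(r \right)} = r + 3 r = 4 r$)
$\left(f{\left(X \right)} - 36\right)^{2} = \left(4 \cdot 8 - 36\right)^{2} = \left(32 - 36\right)^{2} = \left(-4\right)^{2} = 16$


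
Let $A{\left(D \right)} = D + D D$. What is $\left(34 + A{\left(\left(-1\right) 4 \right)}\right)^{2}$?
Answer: $2116$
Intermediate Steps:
$A{\left(D \right)} = D + D^{2}$
$\left(34 + A{\left(\left(-1\right) 4 \right)}\right)^{2} = \left(34 + \left(-1\right) 4 \left(1 - 4\right)\right)^{2} = \left(34 - 4 \left(1 - 4\right)\right)^{2} = \left(34 - -12\right)^{2} = \left(34 + 12\right)^{2} = 46^{2} = 2116$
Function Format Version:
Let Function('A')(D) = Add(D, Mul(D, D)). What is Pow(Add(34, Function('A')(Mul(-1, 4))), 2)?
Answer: 2116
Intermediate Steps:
Function('A')(D) = Add(D, Pow(D, 2))
Pow(Add(34, Function('A')(Mul(-1, 4))), 2) = Pow(Add(34, Mul(Mul(-1, 4), Add(1, Mul(-1, 4)))), 2) = Pow(Add(34, Mul(-4, Add(1, -4))), 2) = Pow(Add(34, Mul(-4, -3)), 2) = Pow(Add(34, 12), 2) = Pow(46, 2) = 2116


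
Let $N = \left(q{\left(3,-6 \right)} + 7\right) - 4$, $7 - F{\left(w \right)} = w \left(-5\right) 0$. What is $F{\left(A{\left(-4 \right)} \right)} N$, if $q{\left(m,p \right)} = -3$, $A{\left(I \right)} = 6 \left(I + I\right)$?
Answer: $0$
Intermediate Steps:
$A{\left(I \right)} = 12 I$ ($A{\left(I \right)} = 6 \cdot 2 I = 12 I$)
$F{\left(w \right)} = 7$ ($F{\left(w \right)} = 7 - w \left(-5\right) 0 = 7 - - 5 w 0 = 7 - 0 = 7 + 0 = 7$)
$N = 0$ ($N = \left(-3 + 7\right) - 4 = 4 - 4 = 0$)
$F{\left(A{\left(-4 \right)} \right)} N = 7 \cdot 0 = 0$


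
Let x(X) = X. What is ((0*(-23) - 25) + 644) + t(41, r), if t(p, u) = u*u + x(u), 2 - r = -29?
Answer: 1611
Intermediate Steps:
r = 31 (r = 2 - 1*(-29) = 2 + 29 = 31)
t(p, u) = u + u² (t(p, u) = u*u + u = u² + u = u + u²)
((0*(-23) - 25) + 644) + t(41, r) = ((0*(-23) - 25) + 644) + 31*(1 + 31) = ((0 - 25) + 644) + 31*32 = (-25 + 644) + 992 = 619 + 992 = 1611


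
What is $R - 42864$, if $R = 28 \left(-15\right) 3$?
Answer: $-44124$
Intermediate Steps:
$R = -1260$ ($R = \left(-420\right) 3 = -1260$)
$R - 42864 = -1260 - 42864 = -44124$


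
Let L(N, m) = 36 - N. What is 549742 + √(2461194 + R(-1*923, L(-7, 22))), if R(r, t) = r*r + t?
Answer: 549742 + √3313166 ≈ 5.5156e+5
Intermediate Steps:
R(r, t) = t + r² (R(r, t) = r² + t = t + r²)
549742 + √(2461194 + R(-1*923, L(-7, 22))) = 549742 + √(2461194 + ((36 - 1*(-7)) + (-1*923)²)) = 549742 + √(2461194 + ((36 + 7) + (-923)²)) = 549742 + √(2461194 + (43 + 851929)) = 549742 + √(2461194 + 851972) = 549742 + √3313166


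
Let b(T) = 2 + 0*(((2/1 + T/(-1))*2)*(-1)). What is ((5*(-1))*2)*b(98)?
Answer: -20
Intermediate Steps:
b(T) = 2 (b(T) = 2 + 0*(((2*1 + T*(-1))*2)*(-1)) = 2 + 0*(((2 - T)*2)*(-1)) = 2 + 0*((4 - 2*T)*(-1)) = 2 + 0*(-4 + 2*T) = 2 + 0 = 2)
((5*(-1))*2)*b(98) = ((5*(-1))*2)*2 = -5*2*2 = -10*2 = -20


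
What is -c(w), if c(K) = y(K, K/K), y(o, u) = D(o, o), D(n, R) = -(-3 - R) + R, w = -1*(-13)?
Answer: -29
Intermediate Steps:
w = 13
D(n, R) = 3 + 2*R (D(n, R) = (3 + R) + R = 3 + 2*R)
y(o, u) = 3 + 2*o
c(K) = 3 + 2*K
-c(w) = -(3 + 2*13) = -(3 + 26) = -1*29 = -29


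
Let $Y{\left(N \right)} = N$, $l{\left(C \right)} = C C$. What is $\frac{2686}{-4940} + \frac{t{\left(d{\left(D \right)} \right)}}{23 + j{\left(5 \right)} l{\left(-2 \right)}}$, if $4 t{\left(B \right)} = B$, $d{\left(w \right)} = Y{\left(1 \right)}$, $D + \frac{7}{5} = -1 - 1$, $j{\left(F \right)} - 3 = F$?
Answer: $- \frac{29299}{54340} \approx -0.53918$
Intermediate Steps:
$l{\left(C \right)} = C^{2}$
$j{\left(F \right)} = 3 + F$
$D = - \frac{17}{5}$ ($D = - \frac{7}{5} - 2 = - \frac{17}{5} \approx -3.4$)
$d{\left(w \right)} = 1$
$t{\left(B \right)} = \frac{B}{4}$
$\frac{2686}{-4940} + \frac{t{\left(d{\left(D \right)} \right)}}{23 + j{\left(5 \right)} l{\left(-2 \right)}} = \frac{2686}{-4940} + \frac{\frac{1}{4} \cdot 1}{23 + \left(3 + 5\right) \left(-2\right)^{2}} = 2686 \left(- \frac{1}{4940}\right) + \frac{1}{4 \left(23 + 8 \cdot 4\right)} = - \frac{1343}{2470} + \frac{1}{4 \left(23 + 32\right)} = - \frac{1343}{2470} + \frac{1}{4 \cdot 55} = - \frac{1343}{2470} + \frac{1}{4} \cdot \frac{1}{55} = - \frac{1343}{2470} + \frac{1}{220} = - \frac{29299}{54340}$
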